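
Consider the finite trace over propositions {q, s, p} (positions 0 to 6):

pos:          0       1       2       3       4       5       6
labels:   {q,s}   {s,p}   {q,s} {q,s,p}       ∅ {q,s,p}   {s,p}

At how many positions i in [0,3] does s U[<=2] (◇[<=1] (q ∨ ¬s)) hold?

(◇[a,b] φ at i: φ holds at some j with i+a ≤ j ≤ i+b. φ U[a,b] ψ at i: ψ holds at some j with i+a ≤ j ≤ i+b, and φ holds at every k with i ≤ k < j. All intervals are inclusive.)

4

Evaluate at each i in [0,3]:
  i=0: ✓ (rhs at j=0)
  i=1: ✓ (rhs at j=1)
  i=2: ✓ (rhs at j=2)
  i=3: ✓ (rhs at j=3)
Positions where it holds: {0, 1, 2, 3} → 4.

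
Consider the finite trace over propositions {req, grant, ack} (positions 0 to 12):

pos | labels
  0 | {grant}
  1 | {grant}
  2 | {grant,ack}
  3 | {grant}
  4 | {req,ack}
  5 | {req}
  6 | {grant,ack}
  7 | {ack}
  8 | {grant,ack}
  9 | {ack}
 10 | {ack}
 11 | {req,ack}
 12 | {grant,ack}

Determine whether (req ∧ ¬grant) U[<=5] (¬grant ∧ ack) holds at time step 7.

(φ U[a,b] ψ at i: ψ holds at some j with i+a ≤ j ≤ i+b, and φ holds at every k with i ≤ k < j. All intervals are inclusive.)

Need some j in [7,12] with (¬grant ∧ ack), and (req ∧ ¬grant) at every k in [7,j-1].
  j=7: (¬grant ∧ ack) holds; no prefix to check → satisfied.

Holds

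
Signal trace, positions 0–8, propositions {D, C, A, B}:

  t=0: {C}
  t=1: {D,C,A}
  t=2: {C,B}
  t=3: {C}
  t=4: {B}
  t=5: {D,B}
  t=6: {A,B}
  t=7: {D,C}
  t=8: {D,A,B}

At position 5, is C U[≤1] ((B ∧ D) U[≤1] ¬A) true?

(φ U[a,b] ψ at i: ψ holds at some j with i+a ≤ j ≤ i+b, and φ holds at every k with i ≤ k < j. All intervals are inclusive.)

Need some j in [5,6] with ((B ∧ D) U[≤1] ¬A), and C at every k in [5,j-1].
  j=5: ((B ∧ D) U[≤1] ¬A) holds; no prefix to check → satisfied.

Yes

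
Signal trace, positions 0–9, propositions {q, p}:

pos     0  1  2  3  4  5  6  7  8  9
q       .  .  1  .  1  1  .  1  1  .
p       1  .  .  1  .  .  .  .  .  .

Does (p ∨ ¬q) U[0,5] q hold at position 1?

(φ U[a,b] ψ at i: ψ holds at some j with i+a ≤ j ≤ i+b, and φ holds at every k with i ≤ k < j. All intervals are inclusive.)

True

Need some j in [1,6] with q, and (p ∨ ¬q) at every k in [1,j-1].
  j=1: q false.
  j=2: q holds; (p ∨ ¬q) holds at every k in [1,1] → satisfied.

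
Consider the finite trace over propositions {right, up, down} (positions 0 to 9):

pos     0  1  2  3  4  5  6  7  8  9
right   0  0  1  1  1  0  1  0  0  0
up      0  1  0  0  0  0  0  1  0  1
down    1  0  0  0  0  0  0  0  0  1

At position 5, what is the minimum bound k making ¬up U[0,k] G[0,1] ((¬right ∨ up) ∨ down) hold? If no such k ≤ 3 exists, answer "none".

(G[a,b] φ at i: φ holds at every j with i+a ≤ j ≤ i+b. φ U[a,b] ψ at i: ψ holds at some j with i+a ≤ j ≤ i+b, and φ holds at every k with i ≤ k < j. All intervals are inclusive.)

Need earliest j ≥ 5 with G[0,1] ((¬right ∨ up) ∨ down), and ¬up at every k in [5,j-1].
  j=5: rhs fails.
  j=6: rhs fails.
  j=7: rhs holds; lhs holds on [5,6]. k = 2.

2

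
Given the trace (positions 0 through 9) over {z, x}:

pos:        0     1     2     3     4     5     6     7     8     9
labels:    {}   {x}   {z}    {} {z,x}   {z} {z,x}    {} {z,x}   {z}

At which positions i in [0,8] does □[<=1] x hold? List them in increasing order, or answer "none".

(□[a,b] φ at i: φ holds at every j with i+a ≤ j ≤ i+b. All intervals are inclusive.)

none

Evaluate at each i in [0,8]:
  i=0: ✗ (fails at j=0)
  i=1: ✗ (fails at j=2)
  i=2: ✗ (fails at j=2)
  i=3: ✗ (fails at j=3)
  i=4: ✗ (fails at j=5)
  i=5: ✗ (fails at j=5)
  i=6: ✗ (fails at j=7)
  i=7: ✗ (fails at j=7)
  i=8: ✗ (fails at j=9)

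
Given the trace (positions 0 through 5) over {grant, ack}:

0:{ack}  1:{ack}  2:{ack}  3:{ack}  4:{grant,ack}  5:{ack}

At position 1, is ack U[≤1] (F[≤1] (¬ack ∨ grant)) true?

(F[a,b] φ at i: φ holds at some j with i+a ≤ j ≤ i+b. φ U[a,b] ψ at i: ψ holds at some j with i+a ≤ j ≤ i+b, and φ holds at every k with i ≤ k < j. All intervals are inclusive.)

Does not hold

Need some j in [1,2] with F[≤1] (¬ack ∨ grant), and ack at every k in [1,j-1].
  j=1: F[≤1] (¬ack ∨ grant) — fails (none in [1,2]).
  j=2: F[≤1] (¬ack ∨ grant) — fails (none in [2,3]).
No j in the window works → until fails.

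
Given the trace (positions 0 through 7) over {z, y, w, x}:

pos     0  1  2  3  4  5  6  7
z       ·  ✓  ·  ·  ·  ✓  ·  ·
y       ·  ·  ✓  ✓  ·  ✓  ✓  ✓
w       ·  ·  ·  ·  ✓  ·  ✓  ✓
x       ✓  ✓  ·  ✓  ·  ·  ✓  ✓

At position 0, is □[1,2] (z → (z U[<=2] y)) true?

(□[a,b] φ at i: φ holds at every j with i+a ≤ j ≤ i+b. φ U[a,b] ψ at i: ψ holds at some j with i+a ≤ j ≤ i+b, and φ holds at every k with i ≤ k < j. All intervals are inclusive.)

Check (z → (z U[<=2] y)) at every j in [1,2]:
  j=1: antecedent true; consequent holds → ✓
  j=2: antecedent false → ✓
All positions satisfy it → formula holds.

Holds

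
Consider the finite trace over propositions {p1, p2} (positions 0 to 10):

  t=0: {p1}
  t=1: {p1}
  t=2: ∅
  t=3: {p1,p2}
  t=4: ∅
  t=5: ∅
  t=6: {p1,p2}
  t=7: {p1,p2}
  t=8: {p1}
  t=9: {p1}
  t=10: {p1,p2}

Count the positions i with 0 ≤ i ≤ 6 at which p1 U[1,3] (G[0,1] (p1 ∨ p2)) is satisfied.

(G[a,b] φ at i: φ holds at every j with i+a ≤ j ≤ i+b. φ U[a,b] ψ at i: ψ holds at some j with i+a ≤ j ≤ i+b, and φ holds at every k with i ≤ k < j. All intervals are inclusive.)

1

Evaluate at each i in [0,6]:
  i=0: ✗ (no rhs in [1,3])
  i=1: ✗ (no rhs in [2,4])
  i=2: ✗ (no rhs in [3,5])
  i=3: ✗ (lhs fails at k=4 before rhs at j=6)
  i=4: ✗ (lhs fails at k=4 before rhs at j=6)
  i=5: ✗ (lhs fails at k=5 before rhs at j=6)
  i=6: ✓ (rhs at j=7; lhs holds on [6,6])
Positions where it holds: {6} → 1.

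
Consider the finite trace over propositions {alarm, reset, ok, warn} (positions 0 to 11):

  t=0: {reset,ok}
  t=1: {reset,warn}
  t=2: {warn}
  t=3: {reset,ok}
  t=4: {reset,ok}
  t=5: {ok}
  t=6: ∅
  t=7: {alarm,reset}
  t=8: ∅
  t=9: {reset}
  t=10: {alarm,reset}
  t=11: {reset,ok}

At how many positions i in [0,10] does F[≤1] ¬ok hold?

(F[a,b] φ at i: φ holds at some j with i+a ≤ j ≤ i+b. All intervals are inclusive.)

9

Evaluate at each i in [0,10]:
  i=0: ✓ (witness j=1)
  i=1: ✓ (witness j=1)
  i=2: ✓ (witness j=2)
  i=3: ✗ (none in [3,4])
  i=4: ✗ (none in [4,5])
  i=5: ✓ (witness j=6)
  i=6: ✓ (witness j=6)
  i=7: ✓ (witness j=7)
  i=8: ✓ (witness j=8)
  i=9: ✓ (witness j=9)
  i=10: ✓ (witness j=10)
Positions where it holds: {0, 1, 2, 5, 6, 7, 8, 9, 10} → 9.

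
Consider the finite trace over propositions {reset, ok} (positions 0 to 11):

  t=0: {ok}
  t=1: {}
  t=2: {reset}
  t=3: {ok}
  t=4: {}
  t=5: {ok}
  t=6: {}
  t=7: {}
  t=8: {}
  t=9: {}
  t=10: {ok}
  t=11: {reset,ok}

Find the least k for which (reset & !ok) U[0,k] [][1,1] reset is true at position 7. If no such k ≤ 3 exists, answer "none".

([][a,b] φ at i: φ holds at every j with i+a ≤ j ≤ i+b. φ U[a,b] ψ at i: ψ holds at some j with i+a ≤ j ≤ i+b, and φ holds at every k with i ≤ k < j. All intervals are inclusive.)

none

Need earliest j ≥ 7 with [][1,1] reset, and (reset & !ok) at every k in [7,j-1].
  j=7: rhs fails.
  j=8: rhs fails.
  j=9: rhs fails.
  j=10: rhs holds but lhs fails at k=7.
No witness within the range → none.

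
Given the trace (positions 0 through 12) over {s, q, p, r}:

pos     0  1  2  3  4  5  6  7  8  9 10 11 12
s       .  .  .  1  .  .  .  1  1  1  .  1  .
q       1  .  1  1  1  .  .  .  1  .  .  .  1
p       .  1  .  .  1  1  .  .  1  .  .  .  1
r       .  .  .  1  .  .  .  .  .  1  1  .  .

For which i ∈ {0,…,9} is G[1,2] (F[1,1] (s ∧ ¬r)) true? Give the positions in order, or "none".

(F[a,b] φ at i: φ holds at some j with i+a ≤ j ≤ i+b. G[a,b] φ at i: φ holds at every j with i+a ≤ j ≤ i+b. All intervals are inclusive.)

5

Evaluate at each i in [0,9]:
  i=0: ✗ (fails at j=1)
  i=1: ✗ (fails at j=2)
  i=2: ✗ (fails at j=3)
  i=3: ✗ (fails at j=4)
  i=4: ✗ (fails at j=5)
  i=5: ✓ (all of [6,7])
  i=6: ✗ (fails at j=8)
  i=7: ✗ (fails at j=8)
  i=8: ✗ (fails at j=9)
  i=9: ✗ (fails at j=11)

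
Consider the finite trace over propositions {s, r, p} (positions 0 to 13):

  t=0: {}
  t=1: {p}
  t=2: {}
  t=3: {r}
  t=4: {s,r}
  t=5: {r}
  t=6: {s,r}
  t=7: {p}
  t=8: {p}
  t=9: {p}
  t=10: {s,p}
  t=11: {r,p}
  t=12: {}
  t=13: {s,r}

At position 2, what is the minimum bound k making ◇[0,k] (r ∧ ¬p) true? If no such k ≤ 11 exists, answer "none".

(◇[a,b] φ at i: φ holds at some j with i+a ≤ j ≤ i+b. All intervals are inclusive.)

1

Scan j = 2,3,… for (r ∧ ¬p):
  j=2: fails
  j=3: holds
First hit at j=3, so smallest k = 3-2 = 1.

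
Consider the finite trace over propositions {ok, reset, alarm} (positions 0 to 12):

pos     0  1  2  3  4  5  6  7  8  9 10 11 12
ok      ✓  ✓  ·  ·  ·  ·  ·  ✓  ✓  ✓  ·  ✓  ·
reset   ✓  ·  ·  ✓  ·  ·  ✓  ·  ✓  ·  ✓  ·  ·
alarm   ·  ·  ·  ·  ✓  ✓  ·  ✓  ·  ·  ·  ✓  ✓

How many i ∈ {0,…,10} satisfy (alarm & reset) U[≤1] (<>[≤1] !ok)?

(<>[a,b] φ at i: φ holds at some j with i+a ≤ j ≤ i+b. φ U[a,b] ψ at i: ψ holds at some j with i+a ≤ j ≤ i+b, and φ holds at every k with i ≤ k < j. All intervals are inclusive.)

8

Evaluate at each i in [0,10]:
  i=0: ✗ (lhs fails at k=0 before rhs at j=1)
  i=1: ✓ (rhs at j=1)
  i=2: ✓ (rhs at j=2)
  i=3: ✓ (rhs at j=3)
  i=4: ✓ (rhs at j=4)
  i=5: ✓ (rhs at j=5)
  i=6: ✓ (rhs at j=6)
  i=7: ✗ (no rhs in [7,8])
  i=8: ✗ (lhs fails at k=8 before rhs at j=9)
  i=9: ✓ (rhs at j=9)
  i=10: ✓ (rhs at j=10)
Positions where it holds: {1, 2, 3, 4, 5, 6, 9, 10} → 8.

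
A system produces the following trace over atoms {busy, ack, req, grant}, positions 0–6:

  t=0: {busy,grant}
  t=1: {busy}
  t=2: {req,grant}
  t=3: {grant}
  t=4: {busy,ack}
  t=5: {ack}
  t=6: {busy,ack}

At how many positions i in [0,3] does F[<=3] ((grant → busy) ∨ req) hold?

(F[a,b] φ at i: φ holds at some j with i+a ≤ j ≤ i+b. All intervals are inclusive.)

4

Evaluate at each i in [0,3]:
  i=0: ✓ (witness j=0)
  i=1: ✓ (witness j=1)
  i=2: ✓ (witness j=2)
  i=3: ✓ (witness j=4)
Positions where it holds: {0, 1, 2, 3} → 4.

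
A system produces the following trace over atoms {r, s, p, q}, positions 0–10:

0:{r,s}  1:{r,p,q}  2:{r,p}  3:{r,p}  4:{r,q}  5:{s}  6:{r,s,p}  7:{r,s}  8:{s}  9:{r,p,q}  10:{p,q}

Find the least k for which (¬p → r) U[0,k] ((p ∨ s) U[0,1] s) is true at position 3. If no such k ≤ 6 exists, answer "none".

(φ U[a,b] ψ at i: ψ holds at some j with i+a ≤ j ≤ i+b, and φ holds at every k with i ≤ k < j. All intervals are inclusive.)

Need earliest j ≥ 3 with ((p ∨ s) U[0,1] s), and (¬p → r) at every k in [3,j-1].
  j=3: rhs fails.
  j=4: rhs fails.
  j=5: rhs holds; lhs holds on [3,4]. k = 2.

2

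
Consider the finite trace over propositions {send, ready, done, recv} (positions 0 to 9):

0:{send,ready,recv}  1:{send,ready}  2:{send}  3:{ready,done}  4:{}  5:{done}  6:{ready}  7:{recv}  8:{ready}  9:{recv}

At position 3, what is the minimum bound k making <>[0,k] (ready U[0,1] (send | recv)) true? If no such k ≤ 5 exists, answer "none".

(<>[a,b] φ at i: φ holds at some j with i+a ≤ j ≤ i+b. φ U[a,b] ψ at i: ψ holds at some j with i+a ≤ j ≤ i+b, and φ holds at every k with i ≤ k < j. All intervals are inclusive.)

Scan j = 3,4,… for (ready U[0,1] (send | recv)):
  j=3: fails
  j=4: fails
  j=5: fails
  j=6: holds
First hit at j=6, so smallest k = 6-3 = 3.

3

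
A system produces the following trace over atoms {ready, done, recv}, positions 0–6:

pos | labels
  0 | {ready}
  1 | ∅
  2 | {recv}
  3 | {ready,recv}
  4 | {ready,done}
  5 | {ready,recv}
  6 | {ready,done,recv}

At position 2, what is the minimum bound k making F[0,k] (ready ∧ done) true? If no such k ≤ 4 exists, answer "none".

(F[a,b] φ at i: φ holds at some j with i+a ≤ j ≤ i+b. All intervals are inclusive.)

2

Scan j = 2,3,… for (ready ∧ done):
  j=2: fails
  j=3: fails
  j=4: holds
First hit at j=4, so smallest k = 4-2 = 2.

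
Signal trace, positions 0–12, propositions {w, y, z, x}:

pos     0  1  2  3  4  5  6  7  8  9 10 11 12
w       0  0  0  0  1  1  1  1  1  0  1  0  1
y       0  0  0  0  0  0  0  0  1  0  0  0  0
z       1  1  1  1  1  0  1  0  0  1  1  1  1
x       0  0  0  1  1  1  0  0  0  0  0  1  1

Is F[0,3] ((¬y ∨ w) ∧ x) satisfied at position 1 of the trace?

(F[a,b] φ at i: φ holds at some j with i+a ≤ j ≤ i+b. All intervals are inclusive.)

Check ((¬y ∨ w) ∧ x) at each j in [1,4]:
  j=1: false
  j=2: false
  j=3: true
  j=4: true
Found at j=3 → formula holds.

True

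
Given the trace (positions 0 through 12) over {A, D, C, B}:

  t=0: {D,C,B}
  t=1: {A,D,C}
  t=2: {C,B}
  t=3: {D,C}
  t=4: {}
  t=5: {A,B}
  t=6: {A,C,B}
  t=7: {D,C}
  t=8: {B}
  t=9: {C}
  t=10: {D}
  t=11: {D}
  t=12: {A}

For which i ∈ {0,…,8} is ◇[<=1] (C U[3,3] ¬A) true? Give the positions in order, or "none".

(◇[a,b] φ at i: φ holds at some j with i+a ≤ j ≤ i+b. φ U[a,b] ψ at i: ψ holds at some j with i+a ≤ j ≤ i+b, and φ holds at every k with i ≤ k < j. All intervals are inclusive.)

Evaluate at each i in [0,8]:
  i=0: ✓ (witness j=0)
  i=1: ✓ (witness j=1)
  i=2: ✗ (none in [2,3])
  i=3: ✗ (none in [3,4])
  i=4: ✗ (none in [4,5])
  i=5: ✗ (none in [5,6])
  i=6: ✗ (none in [6,7])
  i=7: ✗ (none in [7,8])
  i=8: ✗ (none in [8,9])

0, 1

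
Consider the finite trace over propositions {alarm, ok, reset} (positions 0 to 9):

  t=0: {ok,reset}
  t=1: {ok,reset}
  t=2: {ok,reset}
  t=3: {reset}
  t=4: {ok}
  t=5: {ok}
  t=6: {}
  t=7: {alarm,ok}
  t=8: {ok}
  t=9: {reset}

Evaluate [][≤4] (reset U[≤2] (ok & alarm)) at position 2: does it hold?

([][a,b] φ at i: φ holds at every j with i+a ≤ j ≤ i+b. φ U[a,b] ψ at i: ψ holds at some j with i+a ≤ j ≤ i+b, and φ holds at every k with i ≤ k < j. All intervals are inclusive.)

Check (reset U[≤2] (ok & alarm)) at every j in [2,6]:
  j=2: fails
  j=3: fails
  j=4: fails
  j=5: fails
  j=6: fails
Fails at j=2 → formula fails.

False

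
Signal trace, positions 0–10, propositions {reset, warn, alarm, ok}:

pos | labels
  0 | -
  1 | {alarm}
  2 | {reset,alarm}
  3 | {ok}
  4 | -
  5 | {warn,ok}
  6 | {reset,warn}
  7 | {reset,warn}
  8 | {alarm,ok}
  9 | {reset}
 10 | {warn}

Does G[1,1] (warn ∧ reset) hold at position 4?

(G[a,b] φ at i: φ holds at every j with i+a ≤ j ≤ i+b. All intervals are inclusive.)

Check (warn ∧ reset) at every j in [5,5]:
  j=5: false
Fails at j=5 → formula fails.

False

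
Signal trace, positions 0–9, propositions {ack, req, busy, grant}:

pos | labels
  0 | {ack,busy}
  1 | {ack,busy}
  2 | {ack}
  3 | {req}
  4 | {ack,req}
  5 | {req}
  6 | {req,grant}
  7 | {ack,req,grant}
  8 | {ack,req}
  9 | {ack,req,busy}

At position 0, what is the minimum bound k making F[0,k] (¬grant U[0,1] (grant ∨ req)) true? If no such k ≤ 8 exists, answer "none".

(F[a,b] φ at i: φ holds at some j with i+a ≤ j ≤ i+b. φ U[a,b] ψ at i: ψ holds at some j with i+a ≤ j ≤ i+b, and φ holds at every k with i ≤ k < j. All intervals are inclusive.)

Scan j = 0,1,… for (¬grant U[0,1] (grant ∨ req)):
  j=0: fails
  j=1: fails
  j=2: holds
First hit at j=2, so smallest k = 2-0 = 2.

2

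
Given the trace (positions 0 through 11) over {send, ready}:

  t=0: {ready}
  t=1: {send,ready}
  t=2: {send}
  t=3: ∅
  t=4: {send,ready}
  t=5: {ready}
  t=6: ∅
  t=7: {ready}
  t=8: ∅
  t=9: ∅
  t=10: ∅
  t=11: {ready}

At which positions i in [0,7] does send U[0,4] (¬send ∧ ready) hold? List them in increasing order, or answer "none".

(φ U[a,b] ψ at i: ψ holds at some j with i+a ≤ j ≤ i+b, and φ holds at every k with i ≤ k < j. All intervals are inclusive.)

Evaluate at each i in [0,7]:
  i=0: ✓ (rhs at j=0)
  i=1: ✗ (lhs fails at k=3 before rhs at j=5)
  i=2: ✗ (lhs fails at k=3 before rhs at j=5)
  i=3: ✗ (lhs fails at k=3 before rhs at j=5)
  i=4: ✓ (rhs at j=5; lhs holds on [4,4])
  i=5: ✓ (rhs at j=5)
  i=6: ✗ (lhs fails at k=6 before rhs at j=7)
  i=7: ✓ (rhs at j=7)

0, 4, 5, 7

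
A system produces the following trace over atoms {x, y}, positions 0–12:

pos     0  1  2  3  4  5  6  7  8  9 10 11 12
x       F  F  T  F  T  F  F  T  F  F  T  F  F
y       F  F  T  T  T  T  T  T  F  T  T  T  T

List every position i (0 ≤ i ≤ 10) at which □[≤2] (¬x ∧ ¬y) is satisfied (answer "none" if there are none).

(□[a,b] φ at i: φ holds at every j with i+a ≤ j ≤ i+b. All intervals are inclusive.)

none

Evaluate at each i in [0,10]:
  i=0: ✗ (fails at j=2)
  i=1: ✗ (fails at j=2)
  i=2: ✗ (fails at j=2)
  i=3: ✗ (fails at j=3)
  i=4: ✗ (fails at j=4)
  i=5: ✗ (fails at j=5)
  i=6: ✗ (fails at j=6)
  i=7: ✗ (fails at j=7)
  i=8: ✗ (fails at j=9)
  i=9: ✗ (fails at j=9)
  i=10: ✗ (fails at j=10)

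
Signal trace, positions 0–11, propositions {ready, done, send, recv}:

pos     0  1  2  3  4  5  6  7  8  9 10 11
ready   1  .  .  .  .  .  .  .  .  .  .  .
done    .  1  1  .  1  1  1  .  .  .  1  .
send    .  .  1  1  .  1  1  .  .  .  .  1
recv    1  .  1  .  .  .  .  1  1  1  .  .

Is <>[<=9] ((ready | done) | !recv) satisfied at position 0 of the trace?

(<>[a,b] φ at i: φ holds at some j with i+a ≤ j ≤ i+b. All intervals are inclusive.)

Holds

Check ((ready | done) | !recv) at each j in [0,9]:
  j=0: true
  j=1: true
  j=2: true
  j=3: true
  j=4: true
  j=5: true
  j=6: true
  j=7: false
  j=8: false
  j=9: false
Found at j=0 → formula holds.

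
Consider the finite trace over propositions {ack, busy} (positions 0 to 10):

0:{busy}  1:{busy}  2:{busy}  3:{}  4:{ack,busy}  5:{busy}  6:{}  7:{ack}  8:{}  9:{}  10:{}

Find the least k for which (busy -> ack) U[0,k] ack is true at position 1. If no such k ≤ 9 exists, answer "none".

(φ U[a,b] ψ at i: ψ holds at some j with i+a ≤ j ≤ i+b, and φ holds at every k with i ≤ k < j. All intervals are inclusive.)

none

Need earliest j ≥ 1 with ack, and (busy -> ack) at every k in [1,j-1].
  j=1: rhs fails.
  j=2: rhs fails.
  j=3: rhs fails.
  j=4: rhs holds but lhs fails at k=1.
  j=5: rhs fails.
  j=6: rhs fails.
  j=7: rhs holds but lhs fails at k=1.
  j=8: rhs fails.
  j=9: rhs fails.
  j=10: rhs fails.
No witness within the range → none.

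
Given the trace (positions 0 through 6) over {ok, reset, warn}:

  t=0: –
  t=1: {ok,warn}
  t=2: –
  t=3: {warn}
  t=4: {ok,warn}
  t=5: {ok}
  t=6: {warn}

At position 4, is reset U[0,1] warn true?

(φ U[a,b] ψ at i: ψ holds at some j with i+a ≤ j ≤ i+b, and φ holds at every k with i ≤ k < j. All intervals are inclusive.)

Yes

Need some j in [4,5] with warn, and reset at every k in [4,j-1].
  j=4: warn holds; no prefix to check → satisfied.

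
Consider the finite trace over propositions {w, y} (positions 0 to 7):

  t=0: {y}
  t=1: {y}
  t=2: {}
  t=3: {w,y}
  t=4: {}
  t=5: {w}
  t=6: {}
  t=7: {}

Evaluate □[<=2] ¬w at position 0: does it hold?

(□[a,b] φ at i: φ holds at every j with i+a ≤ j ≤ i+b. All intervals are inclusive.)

Holds

Check ¬w at every j in [0,2]:
  j=0: true
  j=1: true
  j=2: true
All positions satisfy it → formula holds.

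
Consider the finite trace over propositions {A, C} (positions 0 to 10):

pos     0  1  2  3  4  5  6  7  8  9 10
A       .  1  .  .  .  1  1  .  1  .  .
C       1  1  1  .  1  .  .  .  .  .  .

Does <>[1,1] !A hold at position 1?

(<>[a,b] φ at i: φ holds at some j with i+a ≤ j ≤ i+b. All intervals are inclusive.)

Check !A at each j in [2,2]:
  j=2: true
Found at j=2 → formula holds.

Holds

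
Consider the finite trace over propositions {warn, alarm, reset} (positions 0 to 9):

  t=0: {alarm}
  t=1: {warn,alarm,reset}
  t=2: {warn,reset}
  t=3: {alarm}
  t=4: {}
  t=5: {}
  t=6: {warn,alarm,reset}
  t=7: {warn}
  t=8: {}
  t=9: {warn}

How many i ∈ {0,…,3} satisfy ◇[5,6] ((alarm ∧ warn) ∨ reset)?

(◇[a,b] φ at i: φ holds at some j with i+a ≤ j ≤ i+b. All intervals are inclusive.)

Evaluate at each i in [0,3]:
  i=0: ✓ (witness j=6)
  i=1: ✓ (witness j=6)
  i=2: ✗ (none in [7,8])
  i=3: ✗ (none in [8,9])
Positions where it holds: {0, 1} → 2.

2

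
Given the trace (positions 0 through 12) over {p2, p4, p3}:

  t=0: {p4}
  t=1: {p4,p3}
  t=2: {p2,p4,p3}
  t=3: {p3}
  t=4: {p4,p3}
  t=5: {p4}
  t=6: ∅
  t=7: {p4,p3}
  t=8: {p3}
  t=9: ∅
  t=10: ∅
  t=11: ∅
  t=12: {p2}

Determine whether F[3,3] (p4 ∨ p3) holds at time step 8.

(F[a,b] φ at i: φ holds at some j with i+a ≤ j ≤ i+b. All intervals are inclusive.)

Check (p4 ∨ p3) at each j in [11,11]:
  j=11: false
No position in the window satisfies it → formula fails.

No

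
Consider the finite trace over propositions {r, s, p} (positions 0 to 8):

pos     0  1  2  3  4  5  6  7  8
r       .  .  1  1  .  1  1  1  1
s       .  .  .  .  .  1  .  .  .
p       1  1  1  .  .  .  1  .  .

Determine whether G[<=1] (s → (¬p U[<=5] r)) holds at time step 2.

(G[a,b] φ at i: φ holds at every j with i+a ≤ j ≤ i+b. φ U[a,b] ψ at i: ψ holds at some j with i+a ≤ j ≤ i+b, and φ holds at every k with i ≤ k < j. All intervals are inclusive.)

Yes

Check (s → (¬p U[<=5] r)) at every j in [2,3]:
  j=2: antecedent false → ✓
  j=3: antecedent false → ✓
All positions satisfy it → formula holds.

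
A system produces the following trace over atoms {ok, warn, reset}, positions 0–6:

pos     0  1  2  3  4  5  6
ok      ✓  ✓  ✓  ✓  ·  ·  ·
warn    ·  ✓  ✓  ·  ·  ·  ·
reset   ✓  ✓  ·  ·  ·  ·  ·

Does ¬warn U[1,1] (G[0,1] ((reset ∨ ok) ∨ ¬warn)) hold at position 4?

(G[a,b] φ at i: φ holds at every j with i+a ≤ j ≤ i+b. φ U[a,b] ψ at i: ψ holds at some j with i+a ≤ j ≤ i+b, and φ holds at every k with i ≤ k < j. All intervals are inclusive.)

Need some j in [5,5] with G[0,1] ((reset ∨ ok) ∨ ¬warn), and ¬warn at every k in [4,j-1].
  j=5: G[0,1] ((reset ∨ ok) ∨ ¬warn) holds; ¬warn holds at every k in [4,4] → satisfied.

Holds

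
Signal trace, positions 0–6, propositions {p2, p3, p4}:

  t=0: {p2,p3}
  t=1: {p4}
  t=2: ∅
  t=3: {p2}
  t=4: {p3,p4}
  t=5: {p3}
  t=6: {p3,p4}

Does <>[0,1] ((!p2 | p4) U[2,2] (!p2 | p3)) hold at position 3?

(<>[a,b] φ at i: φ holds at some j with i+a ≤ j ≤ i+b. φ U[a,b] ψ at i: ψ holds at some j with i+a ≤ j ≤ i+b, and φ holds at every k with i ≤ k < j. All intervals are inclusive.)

Check ((!p2 | p4) U[2,2] (!p2 | p3)) at each j in [3,4]:
  j=3: fails
  j=4: holds
Found at j=4 → formula holds.

True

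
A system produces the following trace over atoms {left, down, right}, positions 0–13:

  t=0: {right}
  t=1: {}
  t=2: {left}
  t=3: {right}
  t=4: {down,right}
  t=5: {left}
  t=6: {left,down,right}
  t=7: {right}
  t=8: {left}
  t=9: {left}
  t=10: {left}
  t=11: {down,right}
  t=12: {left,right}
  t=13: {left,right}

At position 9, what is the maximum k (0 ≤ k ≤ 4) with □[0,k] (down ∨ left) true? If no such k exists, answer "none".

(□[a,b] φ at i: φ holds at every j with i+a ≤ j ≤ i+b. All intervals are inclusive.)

(down ∨ left) must hold from j=9 onward; find where it first fails.
  j=9: holds
  j=10: holds
  j=11: holds
  j=12: holds
  j=13: holds
Holds through j=13; largest k = 4.

4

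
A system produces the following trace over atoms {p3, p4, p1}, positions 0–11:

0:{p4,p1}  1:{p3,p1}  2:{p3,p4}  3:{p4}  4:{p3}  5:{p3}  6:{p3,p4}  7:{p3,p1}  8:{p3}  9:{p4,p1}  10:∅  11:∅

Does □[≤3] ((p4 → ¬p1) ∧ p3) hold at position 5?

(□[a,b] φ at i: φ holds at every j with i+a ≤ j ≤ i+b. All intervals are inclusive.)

True

Check ((p4 → ¬p1) ∧ p3) at every j in [5,8]:
  j=5: true
  j=6: true
  j=7: true
  j=8: true
All positions satisfy it → formula holds.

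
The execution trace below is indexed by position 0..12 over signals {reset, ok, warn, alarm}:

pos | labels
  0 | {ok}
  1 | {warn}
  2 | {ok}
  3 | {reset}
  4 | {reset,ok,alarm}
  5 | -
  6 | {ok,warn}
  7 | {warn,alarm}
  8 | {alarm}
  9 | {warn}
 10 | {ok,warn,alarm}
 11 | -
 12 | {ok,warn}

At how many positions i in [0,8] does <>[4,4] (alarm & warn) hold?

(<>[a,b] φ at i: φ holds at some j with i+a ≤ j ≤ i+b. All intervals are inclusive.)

Evaluate at each i in [0,8]:
  i=0: ✗ (none in [4,4])
  i=1: ✗ (none in [5,5])
  i=2: ✗ (none in [6,6])
  i=3: ✓ (witness j=7)
  i=4: ✗ (none in [8,8])
  i=5: ✗ (none in [9,9])
  i=6: ✓ (witness j=10)
  i=7: ✗ (none in [11,11])
  i=8: ✗ (none in [12,12])
Positions where it holds: {3, 6} → 2.

2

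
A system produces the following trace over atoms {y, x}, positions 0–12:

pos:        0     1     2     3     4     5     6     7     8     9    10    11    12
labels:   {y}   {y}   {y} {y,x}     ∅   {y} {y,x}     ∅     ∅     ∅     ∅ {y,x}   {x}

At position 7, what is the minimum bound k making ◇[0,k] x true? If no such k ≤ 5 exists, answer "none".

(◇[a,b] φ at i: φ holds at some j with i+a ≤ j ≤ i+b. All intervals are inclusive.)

4

Scan j = 7,8,… for x:
  j=7: fails
  j=8: fails
  j=9: fails
  j=10: fails
  j=11: holds
First hit at j=11, so smallest k = 11-7 = 4.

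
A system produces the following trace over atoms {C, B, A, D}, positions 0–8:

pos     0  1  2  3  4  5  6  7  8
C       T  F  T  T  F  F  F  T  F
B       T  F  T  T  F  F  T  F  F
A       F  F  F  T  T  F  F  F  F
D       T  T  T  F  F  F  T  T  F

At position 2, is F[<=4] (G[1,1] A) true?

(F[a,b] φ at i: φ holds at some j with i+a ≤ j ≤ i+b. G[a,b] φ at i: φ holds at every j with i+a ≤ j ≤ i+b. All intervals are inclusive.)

Check G[1,1] A at each j in [2,6]:
  j=2: holds on [3,3]
  j=3: holds on [4,4]
  j=4: fails at 5
  j=5: fails at 6
  j=6: fails at 7
Found at j=2 → formula holds.

Yes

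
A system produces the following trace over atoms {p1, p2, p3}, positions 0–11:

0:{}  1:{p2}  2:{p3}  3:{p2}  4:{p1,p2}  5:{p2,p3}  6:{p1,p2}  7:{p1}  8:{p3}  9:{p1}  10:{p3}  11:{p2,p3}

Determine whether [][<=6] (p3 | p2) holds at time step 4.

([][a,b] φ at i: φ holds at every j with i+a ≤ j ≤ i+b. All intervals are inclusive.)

Check (p3 | p2) at every j in [4,10]:
  j=4: true
  j=5: true
  j=6: true
  j=7: false
  j=8: true
  j=9: false
  j=10: true
Fails at j=7 → formula fails.

No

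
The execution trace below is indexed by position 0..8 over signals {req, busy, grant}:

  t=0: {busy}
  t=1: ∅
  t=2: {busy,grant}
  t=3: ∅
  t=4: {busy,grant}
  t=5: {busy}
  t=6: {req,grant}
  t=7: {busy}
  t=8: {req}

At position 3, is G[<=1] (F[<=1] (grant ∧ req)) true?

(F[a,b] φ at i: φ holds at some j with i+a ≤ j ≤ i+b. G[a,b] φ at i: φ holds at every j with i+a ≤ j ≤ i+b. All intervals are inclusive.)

Check F[<=1] (grant ∧ req) at every j in [3,4]:
  j=3: fails (none in [3,4])
  j=4: fails (none in [4,5])
Fails at j=3 → formula fails.

False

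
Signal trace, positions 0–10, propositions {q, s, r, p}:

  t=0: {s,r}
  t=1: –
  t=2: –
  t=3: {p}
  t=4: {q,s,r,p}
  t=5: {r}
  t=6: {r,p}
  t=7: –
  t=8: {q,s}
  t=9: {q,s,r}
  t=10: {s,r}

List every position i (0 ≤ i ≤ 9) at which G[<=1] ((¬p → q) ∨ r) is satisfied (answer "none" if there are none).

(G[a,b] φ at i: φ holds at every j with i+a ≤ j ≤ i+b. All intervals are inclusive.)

Evaluate at each i in [0,9]:
  i=0: ✗ (fails at j=1)
  i=1: ✗ (fails at j=1)
  i=2: ✗ (fails at j=2)
  i=3: ✓ (all of [3,4])
  i=4: ✓ (all of [4,5])
  i=5: ✓ (all of [5,6])
  i=6: ✗ (fails at j=7)
  i=7: ✗ (fails at j=7)
  i=8: ✓ (all of [8,9])
  i=9: ✓ (all of [9,10])

3, 4, 5, 8, 9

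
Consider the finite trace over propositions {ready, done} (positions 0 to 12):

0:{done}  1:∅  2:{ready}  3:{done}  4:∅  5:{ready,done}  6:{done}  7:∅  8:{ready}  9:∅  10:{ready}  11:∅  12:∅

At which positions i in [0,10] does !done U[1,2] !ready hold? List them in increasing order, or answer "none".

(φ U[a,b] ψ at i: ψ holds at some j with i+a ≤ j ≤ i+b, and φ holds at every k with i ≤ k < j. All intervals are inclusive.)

1, 2, 7, 8, 9, 10

Evaluate at each i in [0,10]:
  i=0: ✗ (lhs fails at k=0 before rhs at j=1)
  i=1: ✓ (rhs at j=3; lhs holds on [1,2])
  i=2: ✓ (rhs at j=3; lhs holds on [2,2])
  i=3: ✗ (lhs fails at k=3 before rhs at j=4)
  i=4: ✗ (lhs fails at k=5 before rhs at j=6)
  i=5: ✗ (lhs fails at k=5 before rhs at j=6)
  i=6: ✗ (lhs fails at k=6 before rhs at j=7)
  i=7: ✓ (rhs at j=9; lhs holds on [7,8])
  i=8: ✓ (rhs at j=9; lhs holds on [8,8])
  i=9: ✓ (rhs at j=11; lhs holds on [9,10])
  i=10: ✓ (rhs at j=11; lhs holds on [10,10])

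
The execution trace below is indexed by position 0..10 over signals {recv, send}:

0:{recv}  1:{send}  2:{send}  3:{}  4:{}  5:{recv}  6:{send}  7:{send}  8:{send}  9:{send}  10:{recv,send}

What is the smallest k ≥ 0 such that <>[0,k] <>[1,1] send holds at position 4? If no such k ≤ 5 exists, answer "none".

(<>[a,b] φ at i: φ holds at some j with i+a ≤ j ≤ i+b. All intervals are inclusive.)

Scan j = 4,5,… for <>[1,1] send:
  j=4: fails
  j=5: holds
First hit at j=5, so smallest k = 5-4 = 1.

1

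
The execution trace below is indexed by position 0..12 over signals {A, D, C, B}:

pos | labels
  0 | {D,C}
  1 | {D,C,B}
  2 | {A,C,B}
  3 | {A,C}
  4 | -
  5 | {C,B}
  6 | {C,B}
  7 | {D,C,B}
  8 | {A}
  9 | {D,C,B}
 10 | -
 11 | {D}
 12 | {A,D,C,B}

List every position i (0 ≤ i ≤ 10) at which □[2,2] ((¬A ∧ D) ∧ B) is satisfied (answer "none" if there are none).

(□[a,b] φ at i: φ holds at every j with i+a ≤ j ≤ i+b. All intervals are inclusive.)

5, 7

Evaluate at each i in [0,10]:
  i=0: ✗ (fails at j=2)
  i=1: ✗ (fails at j=3)
  i=2: ✗ (fails at j=4)
  i=3: ✗ (fails at j=5)
  i=4: ✗ (fails at j=6)
  i=5: ✓ (all of [7,7])
  i=6: ✗ (fails at j=8)
  i=7: ✓ (all of [9,9])
  i=8: ✗ (fails at j=10)
  i=9: ✗ (fails at j=11)
  i=10: ✗ (fails at j=12)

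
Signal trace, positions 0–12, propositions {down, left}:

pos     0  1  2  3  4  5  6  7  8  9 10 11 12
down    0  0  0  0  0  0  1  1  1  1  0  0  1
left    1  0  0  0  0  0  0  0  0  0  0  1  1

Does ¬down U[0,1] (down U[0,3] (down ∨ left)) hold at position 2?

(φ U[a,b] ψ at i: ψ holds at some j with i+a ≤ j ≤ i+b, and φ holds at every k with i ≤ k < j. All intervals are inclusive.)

False

Need some j in [2,3] with (down U[0,3] (down ∨ left)), and ¬down at every k in [2,j-1].
  j=2: (down U[0,3] (down ∨ left)) — fails.
  j=3: (down U[0,3] (down ∨ left)) — fails.
No j in the window works → until fails.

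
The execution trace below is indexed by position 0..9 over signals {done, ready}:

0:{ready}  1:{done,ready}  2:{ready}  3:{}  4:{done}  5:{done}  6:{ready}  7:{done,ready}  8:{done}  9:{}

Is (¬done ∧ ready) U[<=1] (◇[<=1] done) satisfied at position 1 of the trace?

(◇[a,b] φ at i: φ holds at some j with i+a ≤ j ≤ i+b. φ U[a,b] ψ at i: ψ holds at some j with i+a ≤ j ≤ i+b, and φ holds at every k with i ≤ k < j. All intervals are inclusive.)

True

Need some j in [1,2] with ◇[<=1] done, and (¬done ∧ ready) at every k in [1,j-1].
  j=1: ◇[<=1] done holds; no prefix to check → satisfied.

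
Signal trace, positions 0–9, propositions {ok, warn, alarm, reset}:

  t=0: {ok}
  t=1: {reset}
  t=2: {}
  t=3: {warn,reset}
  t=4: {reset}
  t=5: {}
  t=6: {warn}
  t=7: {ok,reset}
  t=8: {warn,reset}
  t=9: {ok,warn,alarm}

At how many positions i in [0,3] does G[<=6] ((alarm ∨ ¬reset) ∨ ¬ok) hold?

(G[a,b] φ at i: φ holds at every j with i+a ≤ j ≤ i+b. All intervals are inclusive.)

Evaluate at each i in [0,3]:
  i=0: ✓ (all of [0,6])
  i=1: ✗ (fails at j=7)
  i=2: ✗ (fails at j=7)
  i=3: ✗ (fails at j=7)
Positions where it holds: {0} → 1.

1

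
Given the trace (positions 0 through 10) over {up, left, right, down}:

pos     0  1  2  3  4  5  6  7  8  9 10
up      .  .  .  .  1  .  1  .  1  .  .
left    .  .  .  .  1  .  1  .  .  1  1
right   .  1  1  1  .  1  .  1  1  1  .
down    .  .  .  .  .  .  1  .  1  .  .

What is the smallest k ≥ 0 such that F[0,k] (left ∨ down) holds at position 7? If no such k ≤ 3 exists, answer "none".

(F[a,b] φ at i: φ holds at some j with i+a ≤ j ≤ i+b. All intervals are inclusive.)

1

Scan j = 7,8,… for (left ∨ down):
  j=7: fails
  j=8: holds
First hit at j=8, so smallest k = 8-7 = 1.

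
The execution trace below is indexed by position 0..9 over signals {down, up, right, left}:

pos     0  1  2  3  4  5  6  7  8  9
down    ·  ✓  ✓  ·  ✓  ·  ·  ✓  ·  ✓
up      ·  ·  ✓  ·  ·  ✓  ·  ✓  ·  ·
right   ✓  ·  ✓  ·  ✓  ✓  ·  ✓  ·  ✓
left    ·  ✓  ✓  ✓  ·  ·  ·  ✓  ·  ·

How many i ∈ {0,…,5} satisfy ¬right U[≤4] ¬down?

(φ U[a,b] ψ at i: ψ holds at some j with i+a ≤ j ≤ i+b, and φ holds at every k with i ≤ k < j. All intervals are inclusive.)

3

Evaluate at each i in [0,5]:
  i=0: ✓ (rhs at j=0)
  i=1: ✗ (lhs fails at k=2 before rhs at j=3)
  i=2: ✗ (lhs fails at k=2 before rhs at j=3)
  i=3: ✓ (rhs at j=3)
  i=4: ✗ (lhs fails at k=4 before rhs at j=5)
  i=5: ✓ (rhs at j=5)
Positions where it holds: {0, 3, 5} → 3.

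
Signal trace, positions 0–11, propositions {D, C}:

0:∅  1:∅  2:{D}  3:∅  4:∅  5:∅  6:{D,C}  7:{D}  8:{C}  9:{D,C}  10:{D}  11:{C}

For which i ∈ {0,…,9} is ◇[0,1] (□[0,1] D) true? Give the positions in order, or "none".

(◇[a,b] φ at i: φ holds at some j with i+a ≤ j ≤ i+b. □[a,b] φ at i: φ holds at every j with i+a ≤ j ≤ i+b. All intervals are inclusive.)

Evaluate at each i in [0,9]:
  i=0: ✗ (none in [0,1])
  i=1: ✗ (none in [1,2])
  i=2: ✗ (none in [2,3])
  i=3: ✗ (none in [3,4])
  i=4: ✗ (none in [4,5])
  i=5: ✓ (witness j=6)
  i=6: ✓ (witness j=6)
  i=7: ✗ (none in [7,8])
  i=8: ✓ (witness j=9)
  i=9: ✓ (witness j=9)

5, 6, 8, 9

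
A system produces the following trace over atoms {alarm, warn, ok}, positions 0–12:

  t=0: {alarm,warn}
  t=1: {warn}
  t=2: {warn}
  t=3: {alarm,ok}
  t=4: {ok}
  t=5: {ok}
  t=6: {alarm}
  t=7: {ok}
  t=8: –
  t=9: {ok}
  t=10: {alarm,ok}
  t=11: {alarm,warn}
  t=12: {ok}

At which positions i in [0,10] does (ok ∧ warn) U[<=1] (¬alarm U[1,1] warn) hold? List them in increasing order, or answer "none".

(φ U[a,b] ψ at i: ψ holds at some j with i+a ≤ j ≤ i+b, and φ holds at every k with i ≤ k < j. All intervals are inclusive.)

1

Evaluate at each i in [0,10]:
  i=0: ✗ (lhs fails at k=0 before rhs at j=1)
  i=1: ✓ (rhs at j=1)
  i=2: ✗ (no rhs in [2,3])
  i=3: ✗ (no rhs in [3,4])
  i=4: ✗ (no rhs in [4,5])
  i=5: ✗ (no rhs in [5,6])
  i=6: ✗ (no rhs in [6,7])
  i=7: ✗ (no rhs in [7,8])
  i=8: ✗ (no rhs in [8,9])
  i=9: ✗ (no rhs in [9,10])
  i=10: ✗ (no rhs in [10,11])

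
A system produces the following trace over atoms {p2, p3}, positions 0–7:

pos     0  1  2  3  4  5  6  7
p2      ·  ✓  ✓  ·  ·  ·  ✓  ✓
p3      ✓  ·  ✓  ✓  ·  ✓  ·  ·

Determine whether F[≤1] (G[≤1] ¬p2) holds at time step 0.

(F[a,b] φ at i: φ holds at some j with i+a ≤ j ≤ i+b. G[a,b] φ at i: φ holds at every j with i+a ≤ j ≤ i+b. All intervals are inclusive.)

Check G[≤1] ¬p2 at each j in [0,1]:
  j=0: fails at 1
  j=1: fails at 1
No position in the window satisfies it → formula fails.

False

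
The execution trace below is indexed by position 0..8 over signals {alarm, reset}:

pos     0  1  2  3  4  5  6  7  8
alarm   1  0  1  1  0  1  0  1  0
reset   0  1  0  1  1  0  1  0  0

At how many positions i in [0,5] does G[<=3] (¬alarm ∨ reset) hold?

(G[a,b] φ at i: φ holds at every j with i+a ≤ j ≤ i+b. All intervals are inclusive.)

Evaluate at each i in [0,5]:
  i=0: ✗ (fails at j=0)
  i=1: ✗ (fails at j=2)
  i=2: ✗ (fails at j=2)
  i=3: ✗ (fails at j=5)
  i=4: ✗ (fails at j=5)
  i=5: ✗ (fails at j=5)
Positions where it holds: {} → 0.

0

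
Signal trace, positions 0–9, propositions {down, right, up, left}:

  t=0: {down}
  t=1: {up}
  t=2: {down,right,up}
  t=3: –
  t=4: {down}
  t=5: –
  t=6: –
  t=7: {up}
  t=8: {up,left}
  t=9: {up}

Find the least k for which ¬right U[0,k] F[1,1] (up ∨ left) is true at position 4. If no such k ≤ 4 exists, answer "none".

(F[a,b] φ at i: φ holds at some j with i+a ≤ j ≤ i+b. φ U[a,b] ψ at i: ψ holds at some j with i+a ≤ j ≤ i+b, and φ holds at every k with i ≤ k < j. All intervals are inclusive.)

2

Need earliest j ≥ 4 with F[1,1] (up ∨ left), and ¬right at every k in [4,j-1].
  j=4: rhs fails.
  j=5: rhs fails.
  j=6: rhs holds; lhs holds on [4,5]. k = 2.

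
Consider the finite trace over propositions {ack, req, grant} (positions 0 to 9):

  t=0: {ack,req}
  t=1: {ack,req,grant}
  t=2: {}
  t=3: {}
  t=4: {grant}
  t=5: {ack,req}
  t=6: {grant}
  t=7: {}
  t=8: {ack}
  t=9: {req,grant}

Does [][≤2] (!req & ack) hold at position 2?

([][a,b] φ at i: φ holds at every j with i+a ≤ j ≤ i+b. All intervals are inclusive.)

Check (!req & ack) at every j in [2,4]:
  j=2: false
  j=3: false
  j=4: false
Fails at j=2 → formula fails.

No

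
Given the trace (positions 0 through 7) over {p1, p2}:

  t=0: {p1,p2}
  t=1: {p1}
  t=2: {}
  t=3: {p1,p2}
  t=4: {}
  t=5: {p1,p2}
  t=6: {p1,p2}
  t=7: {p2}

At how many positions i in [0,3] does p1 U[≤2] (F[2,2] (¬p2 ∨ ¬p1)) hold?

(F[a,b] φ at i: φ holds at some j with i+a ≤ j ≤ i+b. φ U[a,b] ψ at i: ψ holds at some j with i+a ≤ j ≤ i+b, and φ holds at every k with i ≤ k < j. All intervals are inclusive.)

3

Evaluate at each i in [0,3]:
  i=0: ✓ (rhs at j=0)
  i=1: ✓ (rhs at j=2; lhs holds on [1,1])
  i=2: ✓ (rhs at j=2)
  i=3: ✗ (lhs fails at k=4 before rhs at j=5)
Positions where it holds: {0, 1, 2} → 3.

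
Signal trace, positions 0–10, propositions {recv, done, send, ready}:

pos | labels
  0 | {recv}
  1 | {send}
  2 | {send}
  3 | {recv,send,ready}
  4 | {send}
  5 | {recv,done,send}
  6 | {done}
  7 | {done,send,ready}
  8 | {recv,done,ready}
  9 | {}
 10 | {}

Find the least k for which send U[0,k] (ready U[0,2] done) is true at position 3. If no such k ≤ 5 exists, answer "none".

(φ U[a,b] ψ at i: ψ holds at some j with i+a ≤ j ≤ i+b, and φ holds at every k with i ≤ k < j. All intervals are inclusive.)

2

Need earliest j ≥ 3 with (ready U[0,2] done), and send at every k in [3,j-1].
  j=3: rhs fails.
  j=4: rhs fails.
  j=5: rhs holds; lhs holds on [3,4]. k = 2.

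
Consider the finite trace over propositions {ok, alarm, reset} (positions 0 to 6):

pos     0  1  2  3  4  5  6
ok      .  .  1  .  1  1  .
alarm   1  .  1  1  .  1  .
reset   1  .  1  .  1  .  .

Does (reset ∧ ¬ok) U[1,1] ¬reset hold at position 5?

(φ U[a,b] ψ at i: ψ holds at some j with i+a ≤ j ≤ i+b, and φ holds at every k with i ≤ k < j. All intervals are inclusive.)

False

Need some j in [6,6] with ¬reset, and (reset ∧ ¬ok) at every k in [5,j-1].
  j=6: ¬reset holds, but (reset ∧ ¬ok) fails at k=5 → not this j.
No j in the window works → until fails.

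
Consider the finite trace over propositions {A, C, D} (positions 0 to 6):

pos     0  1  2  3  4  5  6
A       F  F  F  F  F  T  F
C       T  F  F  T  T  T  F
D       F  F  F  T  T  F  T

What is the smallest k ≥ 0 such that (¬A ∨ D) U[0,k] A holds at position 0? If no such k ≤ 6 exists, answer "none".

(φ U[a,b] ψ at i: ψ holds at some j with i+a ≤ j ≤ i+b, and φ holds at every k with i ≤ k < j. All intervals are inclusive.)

5

Need earliest j ≥ 0 with A, and (¬A ∨ D) at every k in [0,j-1].
  j=0: rhs fails.
  j=1: rhs fails.
  j=2: rhs fails.
  j=3: rhs fails.
  j=4: rhs fails.
  j=5: rhs holds; lhs holds on [0,4]. k = 5.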